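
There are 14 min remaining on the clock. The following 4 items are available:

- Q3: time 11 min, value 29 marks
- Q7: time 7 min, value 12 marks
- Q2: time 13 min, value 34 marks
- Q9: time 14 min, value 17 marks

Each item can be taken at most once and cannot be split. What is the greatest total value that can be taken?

This is a 0/1 knapsack; check combinations near the capacity.
- Q2: time 13, value 34
- Q3: time 11, value 29
- Q9: time 14, value 17
Best: 34 marks.

34 marks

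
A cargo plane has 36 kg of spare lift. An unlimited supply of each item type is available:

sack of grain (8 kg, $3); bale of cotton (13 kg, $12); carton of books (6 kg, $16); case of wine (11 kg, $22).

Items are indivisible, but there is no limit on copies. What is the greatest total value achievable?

Best value-per-unit is carton of books at 16/6, and filling with it alone uses weight 6×6=36. No mix of the others beats 6×16 = 96.

$96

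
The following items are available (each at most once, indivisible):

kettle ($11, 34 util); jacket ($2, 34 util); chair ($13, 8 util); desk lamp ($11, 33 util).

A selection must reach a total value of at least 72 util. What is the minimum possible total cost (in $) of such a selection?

Subsets with value ≥ 72, sorted by total cost:
- kettle+jacket+desk lamp: cost 24, value 101
- kettle+jacket+chair: cost 26, value 76
- jacket+chair+desk lamp: cost 26, value 75
Minimum cost: 24 $.

24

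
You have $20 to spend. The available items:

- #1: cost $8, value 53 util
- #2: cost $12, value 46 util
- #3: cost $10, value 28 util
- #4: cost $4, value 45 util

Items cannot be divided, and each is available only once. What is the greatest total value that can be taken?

Check high-value combinations within $20:
- #1+#2: cost 8+12=20, value 53+46=99
- #1+#4: cost 8+4=12, value 53+45=98
- #2+#4: cost 12+4=16, value 46+45=91
- #1+#3: cost 8+10=18, value 53+28=81
Best: 99 util.

99 util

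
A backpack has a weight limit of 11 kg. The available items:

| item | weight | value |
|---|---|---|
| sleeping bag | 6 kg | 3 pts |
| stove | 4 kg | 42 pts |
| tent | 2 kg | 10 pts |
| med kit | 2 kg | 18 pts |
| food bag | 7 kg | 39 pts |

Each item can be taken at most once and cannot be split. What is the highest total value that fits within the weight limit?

81 pts

This is a 0/1 knapsack; check combinations near the capacity.
- stove+food bag: weight 4+7=11, value 42+39=81
- stove+tent+med kit: weight 4+2+2=8, value 42+10+18=70
- tent+med kit+food bag: weight 2+2+7=11, value 10+18+39=67
- stove+med kit: weight 4+2=6, value 42+18=60
- med kit+food bag: weight 2+7=9, value 18+39=57
Best: 81 pts.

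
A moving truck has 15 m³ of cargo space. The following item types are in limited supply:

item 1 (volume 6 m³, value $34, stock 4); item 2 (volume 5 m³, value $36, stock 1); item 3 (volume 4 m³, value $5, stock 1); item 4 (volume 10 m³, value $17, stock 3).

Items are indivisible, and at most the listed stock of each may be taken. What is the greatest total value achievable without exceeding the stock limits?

Top feasible selections:
- 1×item 1 + 1×item 2 + 1×item 3: volume 15, value 75
- 1×item 1 + 1×item 2: volume 11, value 70
- 2×item 1: volume 12, value 68
- 1×item 2 + 1×item 4: volume 15, value 53
Best: $75.

$75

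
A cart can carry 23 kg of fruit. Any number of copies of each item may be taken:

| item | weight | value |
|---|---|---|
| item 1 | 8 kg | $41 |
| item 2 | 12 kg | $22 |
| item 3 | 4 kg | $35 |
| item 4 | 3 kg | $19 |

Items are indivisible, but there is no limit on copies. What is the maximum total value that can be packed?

Best value-per-unit is item 3 at 35/4; filling with it alone gives 5×35 = 175.
Optimal mix: 5×item 3 + 1×item 4 → weight 23, value 194.

$194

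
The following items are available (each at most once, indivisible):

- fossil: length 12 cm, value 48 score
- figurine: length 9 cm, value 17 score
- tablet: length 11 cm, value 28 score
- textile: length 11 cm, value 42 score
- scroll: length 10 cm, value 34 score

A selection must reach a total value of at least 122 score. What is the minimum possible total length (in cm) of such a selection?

Subsets with value ≥ 122, sorted by total length:
- fossil+textile+scroll: length 33, value 124
- fossil+figurine+textile+scroll: length 42, value 141
- fossil+figurine+tablet+scroll: length 42, value 127
- fossil+figurine+tablet+textile: length 43, value 135
Minimum length: 33 cm.

33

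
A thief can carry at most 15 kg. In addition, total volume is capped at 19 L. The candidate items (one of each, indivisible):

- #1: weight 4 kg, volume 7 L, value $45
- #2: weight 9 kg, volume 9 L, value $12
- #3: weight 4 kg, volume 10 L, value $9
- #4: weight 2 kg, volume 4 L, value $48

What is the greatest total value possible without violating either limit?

$93

Feasible sets respecting both limits:
- #1+#4: weight 6, volume 11, value 93
- #2+#4: weight 11, volume 13, value 60
- #1+#2: weight 13, volume 16, value 57
- #3+#4: weight 6, volume 14, value 57
Best: $93.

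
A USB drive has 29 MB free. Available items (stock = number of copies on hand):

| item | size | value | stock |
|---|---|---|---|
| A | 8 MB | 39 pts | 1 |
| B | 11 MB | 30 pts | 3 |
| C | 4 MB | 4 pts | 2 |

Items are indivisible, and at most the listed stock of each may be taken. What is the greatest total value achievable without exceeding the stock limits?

Best selections within size 29 and stock limits:
- 1×A + 1×B + 2×C: size 27, value 77
- 1×A + 1×B + 1×C: size 23, value 73
- 1×A + 1×B: size 19, value 69
- 2×B + 1×C: size 26, value 64
Best: 77 pts.

77 pts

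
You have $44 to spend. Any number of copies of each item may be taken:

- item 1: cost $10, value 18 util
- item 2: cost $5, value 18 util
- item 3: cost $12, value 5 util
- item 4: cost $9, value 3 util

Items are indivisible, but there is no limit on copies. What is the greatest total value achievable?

Best value-per-unit is item 2 at 18/5, and filling with it alone uses cost 8×5=40. No mix of the others beats 8×18 = 144.

144 util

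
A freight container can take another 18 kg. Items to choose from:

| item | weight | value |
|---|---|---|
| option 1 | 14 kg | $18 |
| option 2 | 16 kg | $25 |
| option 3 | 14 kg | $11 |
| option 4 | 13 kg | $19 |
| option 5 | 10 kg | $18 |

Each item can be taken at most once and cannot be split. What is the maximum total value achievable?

Check high-value combinations within 18 kg:
- option 2: weight 16, value 25
- option 4: weight 13, value 19
- option 5: weight 10, value 18
- option 1: weight 14, value 18
Best: $25.

$25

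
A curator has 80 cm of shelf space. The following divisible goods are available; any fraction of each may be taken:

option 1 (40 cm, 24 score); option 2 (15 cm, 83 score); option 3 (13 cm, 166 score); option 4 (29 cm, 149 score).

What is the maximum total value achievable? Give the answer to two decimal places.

Take in order of value per unit:
- option 3 (166/13 per unit): all 13 → value 166, running total 166.00
- option 2 (83/15 per unit): all 15 → value 83, running total 249.00
- option 4 (149/29 per unit): all 29 → value 149, running total 398.00
- option 1 (24/40 per unit): 23 of 40 → value 23×24/40 = 13.8000, running total 411.80
Total 411.80.

411.80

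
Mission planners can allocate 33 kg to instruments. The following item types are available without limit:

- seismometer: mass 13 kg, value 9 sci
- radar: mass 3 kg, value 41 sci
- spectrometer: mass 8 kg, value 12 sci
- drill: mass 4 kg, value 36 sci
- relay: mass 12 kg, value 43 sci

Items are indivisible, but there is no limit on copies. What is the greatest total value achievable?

451 sci

Best value-per-unit is radar at 41/3, and filling with it alone uses mass 11×3=33. No mix of the others beats 11×41 = 451.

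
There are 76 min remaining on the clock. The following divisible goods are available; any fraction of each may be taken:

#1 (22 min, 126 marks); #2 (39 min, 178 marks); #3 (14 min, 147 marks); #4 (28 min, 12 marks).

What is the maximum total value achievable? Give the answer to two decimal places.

451.43

Take in order of value per unit:
- #3 (147/14 per unit): all 14 → value 147, running total 147.00
- #1 (126/22 per unit): all 22 → value 126, running total 273.00
- #2 (178/39 per unit): all 39 → value 178, running total 451.00
- #4 (12/28 per unit): 1 of 28 → value 1×12/28 = 0.4286, running total 451.43
Total 451.43.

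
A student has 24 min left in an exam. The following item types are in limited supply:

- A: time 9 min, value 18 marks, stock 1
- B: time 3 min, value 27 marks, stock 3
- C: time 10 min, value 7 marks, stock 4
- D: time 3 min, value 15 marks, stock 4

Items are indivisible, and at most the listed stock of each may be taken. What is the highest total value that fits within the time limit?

Best selections within time 24 and stock limits:
- 3×B + 4×D: time 21, value 141
- 1×A + 3×B + 2×D: time 24, value 129
- 3×B + 3×D: time 18, value 126
Best: 141 marks.

141 marks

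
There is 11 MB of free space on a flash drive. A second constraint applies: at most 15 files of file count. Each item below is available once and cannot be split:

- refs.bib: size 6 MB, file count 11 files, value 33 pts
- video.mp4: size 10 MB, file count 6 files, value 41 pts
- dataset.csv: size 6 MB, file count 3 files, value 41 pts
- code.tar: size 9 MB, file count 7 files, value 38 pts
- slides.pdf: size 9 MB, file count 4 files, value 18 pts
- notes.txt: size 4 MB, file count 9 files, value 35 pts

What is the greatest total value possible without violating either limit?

Feasible sets respecting both limits:
- dataset.csv+notes.txt: size 10, file count 12, value 76
- video.mp4: size 10, file count 6, value 41
- dataset.csv: size 6, file count 3, value 41
- code.tar: size 9, file count 7, value 38
Best: 76 pts.

76 pts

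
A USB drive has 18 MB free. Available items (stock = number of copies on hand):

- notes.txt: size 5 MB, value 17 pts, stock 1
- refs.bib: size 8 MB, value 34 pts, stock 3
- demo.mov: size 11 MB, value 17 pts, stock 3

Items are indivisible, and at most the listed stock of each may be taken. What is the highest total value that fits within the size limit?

Top feasible selections:
- 2×refs.bib: size 16, value 68
- 1×notes.txt + 1×refs.bib: size 13, value 51
- 1×refs.bib: size 8, value 34
- 1×notes.txt + 1×demo.mov: size 16, value 34
Best: 68 pts.

68 pts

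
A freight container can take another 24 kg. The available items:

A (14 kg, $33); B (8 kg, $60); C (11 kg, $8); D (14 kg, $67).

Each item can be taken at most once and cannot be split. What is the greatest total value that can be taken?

Check high-value combinations within 24 kg:
- B+D: weight 8+14=22, value 60+67=127
- A+B: weight 14+8=22, value 33+60=93
- B+C: weight 8+11=19, value 60+8=68
- D: weight 14, value 67
Best: $127.

$127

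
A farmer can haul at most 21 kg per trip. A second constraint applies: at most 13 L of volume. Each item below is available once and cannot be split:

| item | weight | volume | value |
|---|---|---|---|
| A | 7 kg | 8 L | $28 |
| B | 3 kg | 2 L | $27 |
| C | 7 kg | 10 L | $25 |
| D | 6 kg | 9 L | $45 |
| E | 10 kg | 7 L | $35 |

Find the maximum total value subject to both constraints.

$72

Feasible sets respecting both limits:
- B+D: weight 9, volume 11, value 72
- B+E: weight 13, volume 9, value 62
- A+B: weight 10, volume 10, value 55
Best: $72.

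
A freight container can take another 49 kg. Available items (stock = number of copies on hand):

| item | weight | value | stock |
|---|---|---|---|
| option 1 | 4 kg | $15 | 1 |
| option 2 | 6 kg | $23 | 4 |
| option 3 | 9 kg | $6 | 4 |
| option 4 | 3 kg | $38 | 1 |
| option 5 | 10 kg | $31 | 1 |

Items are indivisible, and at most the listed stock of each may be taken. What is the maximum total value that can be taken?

$176

Best selections within weight 49 and stock limits:
- 1×option 1 + 4×option 2 + 1×option 4 + 1×option 5: weight 41, value 176
- 4×option 2 + 1×option 3 + 1×option 4 + 1×option 5: weight 46, value 167
- 4×option 2 + 1×option 4 + 1×option 5: weight 37, value 161
- 1×option 1 + 3×option 2 + 1×option 3 + 1×option 4 + 1×option 5: weight 44, value 159
Best: $176.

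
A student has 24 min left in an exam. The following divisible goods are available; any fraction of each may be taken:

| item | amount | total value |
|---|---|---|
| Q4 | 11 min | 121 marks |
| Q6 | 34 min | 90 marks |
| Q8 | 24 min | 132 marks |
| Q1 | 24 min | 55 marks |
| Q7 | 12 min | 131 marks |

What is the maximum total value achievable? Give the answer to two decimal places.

257.50

Take in order of value per unit:
- Q4 (121/11 per unit): all 11 → value 121, running total 121.00
- Q7 (131/12 per unit): all 12 → value 131, running total 252.00
- Q8 (132/24 per unit): 1 of 24 → value 1×132/24 = 5.5000, running total 257.50
Total 257.50.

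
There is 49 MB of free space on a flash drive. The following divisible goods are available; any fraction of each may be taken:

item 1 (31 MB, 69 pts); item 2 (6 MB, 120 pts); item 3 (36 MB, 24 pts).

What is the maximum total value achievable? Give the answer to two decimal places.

197.00

Take in order of value per unit:
- item 2 (120/6 per unit): all 6 → value 120, running total 120.00
- item 1 (69/31 per unit): all 31 → value 69, running total 189.00
- item 3 (24/36 per unit): 12 of 36 → value 12×24/36 = 8.0000, running total 197.00
Total 197.00.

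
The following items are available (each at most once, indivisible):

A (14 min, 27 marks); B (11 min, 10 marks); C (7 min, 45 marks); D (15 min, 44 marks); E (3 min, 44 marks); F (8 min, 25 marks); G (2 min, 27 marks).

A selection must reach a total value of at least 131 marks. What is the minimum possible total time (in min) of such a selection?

Subsets with value ≥ 131, sorted by total time:
- C+E+F+G: time 20, value 141
- C+D+E: time 25, value 133
Minimum time: 20 min.

20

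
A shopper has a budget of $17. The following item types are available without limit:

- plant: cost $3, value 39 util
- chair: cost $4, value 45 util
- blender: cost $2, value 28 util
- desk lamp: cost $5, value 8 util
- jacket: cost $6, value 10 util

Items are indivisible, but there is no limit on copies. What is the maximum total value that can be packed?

Best value-per-unit is blender at 28/2; filling with it alone gives 8×28 = 224.
Optimal mix: 1×plant + 7×blender → cost 17, value 235.

235 util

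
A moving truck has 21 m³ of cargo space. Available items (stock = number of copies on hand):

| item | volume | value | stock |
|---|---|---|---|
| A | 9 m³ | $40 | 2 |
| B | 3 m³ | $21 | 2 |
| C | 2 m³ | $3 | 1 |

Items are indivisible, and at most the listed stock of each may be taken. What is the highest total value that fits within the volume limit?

$101

Top feasible selections:
- 2×A + 1×B: volume 21, value 101
- 1×A + 2×B + 1×C: volume 17, value 85
- 2×A + 1×C: volume 20, value 83
- 1×A + 2×B: volume 15, value 82
Best: $101.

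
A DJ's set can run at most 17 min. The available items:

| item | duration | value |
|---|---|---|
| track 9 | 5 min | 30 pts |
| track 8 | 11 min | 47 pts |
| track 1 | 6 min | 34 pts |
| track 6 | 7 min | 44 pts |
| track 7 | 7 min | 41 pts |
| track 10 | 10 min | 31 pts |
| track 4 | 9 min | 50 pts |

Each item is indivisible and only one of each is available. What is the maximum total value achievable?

94 pts

This is a 0/1 knapsack; check combinations near the capacity.
- track 6+track 4: duration 7+9=16, value 44+50=94
- track 7+track 4: duration 7+9=16, value 41+50=91
- track 6+track 7: duration 7+7=14, value 44+41=85
- track 1+track 4: duration 6+9=15, value 34+50=84
- track 8+track 1: duration 11+6=17, value 47+34=81
Best: 94 pts.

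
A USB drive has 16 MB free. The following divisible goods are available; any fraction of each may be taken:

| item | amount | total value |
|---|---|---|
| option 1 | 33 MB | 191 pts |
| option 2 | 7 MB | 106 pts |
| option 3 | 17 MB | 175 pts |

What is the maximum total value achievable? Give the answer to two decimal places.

Take in order of value per unit:
- option 2 (106/7 per unit): all 7 → value 106, running total 106.00
- option 3 (175/17 per unit): 9 of 17 → value 9×175/17 = 92.6471, running total 198.65
Total 198.65.

198.65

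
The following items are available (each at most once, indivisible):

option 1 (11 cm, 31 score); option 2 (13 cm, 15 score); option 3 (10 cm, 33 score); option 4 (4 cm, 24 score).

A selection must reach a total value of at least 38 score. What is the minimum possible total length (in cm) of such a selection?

Subsets with value ≥ 38, sorted by total length:
- option 3+option 4: length 14, value 57
- option 1+option 4: length 15, value 55
- option 2+option 4: length 17, value 39
Minimum length: 14 cm.

14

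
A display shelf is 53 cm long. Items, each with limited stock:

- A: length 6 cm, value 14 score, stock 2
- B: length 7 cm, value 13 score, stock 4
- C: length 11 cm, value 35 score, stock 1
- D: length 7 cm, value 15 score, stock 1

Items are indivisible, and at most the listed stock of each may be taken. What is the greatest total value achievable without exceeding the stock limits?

Best selections within length 53 and stock limits:
- 2×A + 3×B + 1×C + 1×D: length 51, value 117
- 1×A + 4×B + 1×C + 1×D: length 52, value 116
- 2×A + 4×B + 1×C: length 51, value 115
- 2×A + 2×B + 1×C + 1×D: length 44, value 104
Best: 117 score.

117 score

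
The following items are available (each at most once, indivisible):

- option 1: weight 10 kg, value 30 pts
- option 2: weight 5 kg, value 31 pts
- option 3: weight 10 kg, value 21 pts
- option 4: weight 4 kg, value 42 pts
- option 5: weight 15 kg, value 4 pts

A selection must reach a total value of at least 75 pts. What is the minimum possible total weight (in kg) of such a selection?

Subsets with value ≥ 75, sorted by total weight:
- option 1+option 2+option 4: weight 19, value 103
- option 2+option 3+option 4: weight 19, value 94
- option 1+option 3+option 4: weight 24, value 93
Minimum weight: 19 kg.

19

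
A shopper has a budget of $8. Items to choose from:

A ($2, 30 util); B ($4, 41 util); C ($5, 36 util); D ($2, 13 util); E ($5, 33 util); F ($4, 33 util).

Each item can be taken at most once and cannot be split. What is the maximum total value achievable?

Check high-value combinations within $8:
- A+B+D: cost 2+4+2=8, value 30+41+13=84
- A+D+F: cost 2+2+4=8, value 30+13+33=76
- B+F: cost 4+4=8, value 41+33=74
- A+B: cost 2+4=6, value 30+41=71
- A+C: cost 2+5=7, value 30+36=66
Best: 84 util.

84 util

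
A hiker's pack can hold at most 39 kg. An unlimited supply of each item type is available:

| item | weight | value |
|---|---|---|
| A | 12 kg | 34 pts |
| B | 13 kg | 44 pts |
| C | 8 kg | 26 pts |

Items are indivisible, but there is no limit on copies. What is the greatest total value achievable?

132 pts

Best value-per-unit is B at 44/13, and filling with it alone uses weight 3×13=39. No mix of the others beats 3×44 = 132.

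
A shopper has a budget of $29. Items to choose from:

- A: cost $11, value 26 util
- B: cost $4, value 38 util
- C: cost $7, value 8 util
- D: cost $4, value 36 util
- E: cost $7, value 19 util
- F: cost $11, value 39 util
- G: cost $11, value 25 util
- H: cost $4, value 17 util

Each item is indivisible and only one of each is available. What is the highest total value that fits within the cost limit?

132 util

Check high-value combinations within $29:
- B+D+E+F: cost 4+4+7+11=26, value 38+36+19+39=132
- B+D+F+H: cost 4+4+11+4=23, value 38+36+39+17=130
- B+C+D+F: cost 4+7+4+11=26, value 38+8+36+39=121
- A+B+D+E: cost 11+4+4+7=26, value 26+38+36+19=119
- B+D+E+G: cost 4+4+7+11=26, value 38+36+19+25=118
Best: 132 util.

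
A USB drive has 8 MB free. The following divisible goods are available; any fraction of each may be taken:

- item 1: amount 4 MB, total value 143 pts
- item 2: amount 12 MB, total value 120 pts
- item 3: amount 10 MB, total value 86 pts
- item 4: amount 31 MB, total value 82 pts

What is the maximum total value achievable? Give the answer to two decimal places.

183.00

Take in order of value per unit:
- item 1 (143/4 per unit): all 4 → value 143, running total 143.00
- item 2 (120/12 per unit): 4 of 12 → value 4×120/12 = 40.0000, running total 183.00
Total 183.00.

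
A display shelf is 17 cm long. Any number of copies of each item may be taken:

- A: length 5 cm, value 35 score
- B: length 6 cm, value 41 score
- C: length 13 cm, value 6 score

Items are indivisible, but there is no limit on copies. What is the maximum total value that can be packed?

117 score

Best value-per-unit is A at 35/5; filling with it alone gives 3×35 = 105.
Optimal mix: 1×A + 2×B → length 17, value 117.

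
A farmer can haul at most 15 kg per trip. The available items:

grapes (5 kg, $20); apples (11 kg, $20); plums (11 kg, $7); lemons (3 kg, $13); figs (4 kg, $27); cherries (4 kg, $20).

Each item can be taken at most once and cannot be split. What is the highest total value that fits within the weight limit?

$67

Check high-value combinations within 15 kg:
- grapes+figs+cherries: weight 5+4+4=13, value 20+27+20=67
- lemons+figs+cherries: weight 3+4+4=11, value 13+27+20=60
- grapes+lemons+figs: weight 5+3+4=12, value 20+13+27=60
Best: $67.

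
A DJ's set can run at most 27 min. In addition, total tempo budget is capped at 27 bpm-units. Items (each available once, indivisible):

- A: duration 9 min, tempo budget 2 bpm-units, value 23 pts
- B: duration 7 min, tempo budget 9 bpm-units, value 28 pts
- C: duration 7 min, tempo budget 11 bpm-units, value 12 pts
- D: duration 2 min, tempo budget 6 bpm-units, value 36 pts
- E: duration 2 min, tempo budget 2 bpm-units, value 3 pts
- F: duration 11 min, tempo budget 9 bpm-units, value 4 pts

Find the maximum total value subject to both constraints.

90 pts

Feasible sets respecting both limits:
- A+B+D+E: duration 20, tempo budget 19, value 90
- A+B+D: duration 18, tempo budget 17, value 87
- B+C+D: duration 16, tempo budget 26, value 76
Best: 90 pts.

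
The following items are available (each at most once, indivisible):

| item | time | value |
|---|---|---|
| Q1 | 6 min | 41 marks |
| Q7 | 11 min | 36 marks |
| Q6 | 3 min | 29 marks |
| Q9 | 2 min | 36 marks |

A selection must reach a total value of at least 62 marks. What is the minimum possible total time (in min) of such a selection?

Subsets with value ≥ 62, sorted by total time:
- Q6+Q9: time 5, value 65
- Q1+Q9: time 8, value 77
Minimum time: 5 min.

5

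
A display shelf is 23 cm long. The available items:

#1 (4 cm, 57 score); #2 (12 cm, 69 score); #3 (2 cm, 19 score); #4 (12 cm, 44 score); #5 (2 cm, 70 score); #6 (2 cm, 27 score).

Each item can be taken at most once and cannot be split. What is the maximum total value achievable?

242 score

Check high-value combinations within 23 cm:
- #1+#2+#3+#5+#6: length 4+12+2+2+2=22, value 57+69+19+70+27=242
- #1+#2+#5+#6: length 4+12+2+2=20, value 57+69+70+27=223
- #1+#3+#4+#5+#6: length 4+2+12+2+2=22, value 57+19+44+70+27=217
- #1+#2+#3+#5: length 4+12+2+2=20, value 57+69+19+70=215
- #1+#4+#5+#6: length 4+12+2+2=20, value 57+44+70+27=198
Best: 242 score.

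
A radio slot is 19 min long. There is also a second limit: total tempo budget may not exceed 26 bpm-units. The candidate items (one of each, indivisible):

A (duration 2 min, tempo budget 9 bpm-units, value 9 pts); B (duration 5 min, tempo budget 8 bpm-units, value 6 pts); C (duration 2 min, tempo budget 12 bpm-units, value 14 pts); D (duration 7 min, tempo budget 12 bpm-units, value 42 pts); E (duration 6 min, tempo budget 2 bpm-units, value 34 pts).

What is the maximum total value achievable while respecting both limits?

90 pts

Feasible sets respecting both limits:
- C+D+E: duration 15, tempo budget 26, value 90
- A+D+E: duration 15, tempo budget 23, value 85
- B+D+E: duration 18, tempo budget 22, value 82
- D+E: duration 13, tempo budget 14, value 76
Best: 90 pts.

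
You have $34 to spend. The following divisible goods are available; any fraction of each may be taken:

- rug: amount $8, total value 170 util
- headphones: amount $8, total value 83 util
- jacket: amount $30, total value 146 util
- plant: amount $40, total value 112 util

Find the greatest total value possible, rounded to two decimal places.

340.60

Take in order of value per unit:
- rug (170/8 per unit): all 8 → value 170, running total 170.00
- headphones (83/8 per unit): all 8 → value 83, running total 253.00
- jacket (146/30 per unit): 18 of 30 → value 18×146/30 = 87.6000, running total 340.60
Total 340.60.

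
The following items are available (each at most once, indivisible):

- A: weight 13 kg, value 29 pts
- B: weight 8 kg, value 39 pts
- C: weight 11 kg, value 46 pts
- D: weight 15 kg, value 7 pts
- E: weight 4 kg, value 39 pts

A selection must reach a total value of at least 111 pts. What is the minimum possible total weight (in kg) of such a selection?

23

Subsets with value ≥ 111, sorted by total weight:
- B+C+E: weight 23, value 124
- A+C+E: weight 28, value 114
- A+B+C: weight 32, value 114
Minimum weight: 23 kg.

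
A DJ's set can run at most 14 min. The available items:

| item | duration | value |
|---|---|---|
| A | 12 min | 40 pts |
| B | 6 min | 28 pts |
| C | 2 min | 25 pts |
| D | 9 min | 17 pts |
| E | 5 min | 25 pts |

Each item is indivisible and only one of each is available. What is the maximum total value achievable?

Check high-value combinations within 14 min:
- B+C+E: duration 6+2+5=13, value 28+25+25=78
- A+C: duration 12+2=14, value 40+25=65
- B+C: duration 6+2=8, value 28+25=53
- B+E: duration 6+5=11, value 28+25=53
Best: 78 pts.

78 pts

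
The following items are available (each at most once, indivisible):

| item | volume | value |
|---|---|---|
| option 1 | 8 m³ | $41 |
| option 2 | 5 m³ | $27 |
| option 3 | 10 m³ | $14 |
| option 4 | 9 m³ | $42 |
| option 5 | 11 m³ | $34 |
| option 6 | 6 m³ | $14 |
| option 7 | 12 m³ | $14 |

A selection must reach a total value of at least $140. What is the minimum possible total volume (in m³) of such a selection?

Subsets with value ≥ 140, sorted by total volume:
- option 1+option 2+option 4+option 5: volume 33, value 144
- option 1+option 2+option 4+option 5+option 6: volume 39, value 158
- option 1+option 2+option 3+option 4+option 5: volume 43, value 158
- option 1+option 3+option 4+option 5+option 6: volume 44, value 145
Minimum volume: 33 m³.

33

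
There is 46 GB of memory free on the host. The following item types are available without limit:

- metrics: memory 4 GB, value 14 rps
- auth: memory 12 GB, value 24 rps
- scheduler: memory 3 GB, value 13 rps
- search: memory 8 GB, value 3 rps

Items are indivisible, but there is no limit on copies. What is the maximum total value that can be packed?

196 rps

Best value-per-unit is scheduler at 13/3; filling with it alone gives 15×13 = 195.
Optimal mix: 1×metrics + 14×scheduler → memory 46, value 196.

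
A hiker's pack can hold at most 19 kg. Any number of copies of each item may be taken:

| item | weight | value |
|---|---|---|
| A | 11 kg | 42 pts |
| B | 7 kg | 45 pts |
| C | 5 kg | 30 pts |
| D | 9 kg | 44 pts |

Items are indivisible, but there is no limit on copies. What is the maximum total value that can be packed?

Best value-per-unit is B at 45/7; filling with it alone gives 2×45 = 90.
Optimal mix: 2×B + 1×C → weight 19, value 120.

120 pts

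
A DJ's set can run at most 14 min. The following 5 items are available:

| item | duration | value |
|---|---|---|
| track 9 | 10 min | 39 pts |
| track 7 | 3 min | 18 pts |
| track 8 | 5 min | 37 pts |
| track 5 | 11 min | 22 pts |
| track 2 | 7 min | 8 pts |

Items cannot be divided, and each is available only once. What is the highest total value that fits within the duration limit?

This is a 0/1 knapsack; check combinations near the capacity.
- track 9+track 7: duration 10+3=13, value 39+18=57
- track 7+track 8: duration 3+5=8, value 18+37=55
- track 8+track 2: duration 5+7=12, value 37+8=45
- track 7+track 5: duration 3+11=14, value 18+22=40
- track 9: duration 10, value 39
Best: 57 pts.

57 pts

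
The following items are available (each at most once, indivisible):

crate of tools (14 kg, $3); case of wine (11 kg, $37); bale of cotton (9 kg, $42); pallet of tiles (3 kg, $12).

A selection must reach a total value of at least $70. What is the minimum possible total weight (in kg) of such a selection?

Subsets with value ≥ 70, sorted by total weight:
- case of wine+bale of cotton: weight 20, value 79
- case of wine+bale of cotton+pallet of tiles: weight 23, value 91
- crate of tools+case of wine+bale of cotton: weight 34, value 82
Minimum weight: 20 kg.

20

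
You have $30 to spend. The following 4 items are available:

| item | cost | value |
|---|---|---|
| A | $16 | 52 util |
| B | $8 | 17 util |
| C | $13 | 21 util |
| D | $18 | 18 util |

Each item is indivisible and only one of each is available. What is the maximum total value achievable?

73 util

This is a 0/1 knapsack; check combinations near the capacity.
- A+C: cost 16+13=29, value 52+21=73
- A+B: cost 16+8=24, value 52+17=69
- A: cost 16, value 52
- B+C: cost 8+13=21, value 17+21=38
Best: 73 util.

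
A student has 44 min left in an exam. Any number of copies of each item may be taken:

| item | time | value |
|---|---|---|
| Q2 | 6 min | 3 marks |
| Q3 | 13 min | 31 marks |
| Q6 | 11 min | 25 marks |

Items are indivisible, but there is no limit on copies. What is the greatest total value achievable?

Best value-per-unit is Q3 at 31/13; filling with it alone gives 3×31 = 93.
Optimal mix: 4×Q6 → time 44, value 100.

100 marks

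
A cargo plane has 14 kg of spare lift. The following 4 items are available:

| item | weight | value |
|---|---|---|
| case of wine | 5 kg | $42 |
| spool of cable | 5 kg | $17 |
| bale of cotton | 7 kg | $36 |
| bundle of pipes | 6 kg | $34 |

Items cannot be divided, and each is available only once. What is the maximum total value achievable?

Check high-value combinations within 14 kg:
- case of wine+bale of cotton: weight 5+7=12, value 42+36=78
- case of wine+bundle of pipes: weight 5+6=11, value 42+34=76
- bale of cotton+bundle of pipes: weight 7+6=13, value 36+34=70
- case of wine+spool of cable: weight 5+5=10, value 42+17=59
- spool of cable+bale of cotton: weight 5+7=12, value 17+36=53
Best: $78.

$78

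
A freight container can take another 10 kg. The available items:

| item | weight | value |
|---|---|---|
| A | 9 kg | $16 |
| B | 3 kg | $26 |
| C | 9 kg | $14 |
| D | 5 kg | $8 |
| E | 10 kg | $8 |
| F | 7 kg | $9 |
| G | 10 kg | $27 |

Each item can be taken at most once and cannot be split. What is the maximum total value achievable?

Check high-value combinations within 10 kg:
- B+F: weight 3+7=10, value 26+9=35
- B+D: weight 3+5=8, value 26+8=34
- G: weight 10, value 27
Best: $35.

$35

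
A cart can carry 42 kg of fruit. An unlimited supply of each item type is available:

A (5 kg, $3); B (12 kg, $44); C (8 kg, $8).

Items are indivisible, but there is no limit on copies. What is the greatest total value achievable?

$135

Best value-per-unit is B at 44/12; filling with it alone gives 3×44 = 132.
Optimal mix: 1×A + 3×B → weight 41, value 135.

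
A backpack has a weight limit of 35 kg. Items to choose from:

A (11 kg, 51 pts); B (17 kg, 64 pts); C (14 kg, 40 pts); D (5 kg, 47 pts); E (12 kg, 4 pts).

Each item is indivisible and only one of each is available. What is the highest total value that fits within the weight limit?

162 pts

This is a 0/1 knapsack; check combinations near the capacity.
- A+B+D: weight 11+17+5=33, value 51+64+47=162
- A+C+D: weight 11+14+5=30, value 51+40+47=138
- A+B: weight 11+17=28, value 51+64=115
Best: 162 pts.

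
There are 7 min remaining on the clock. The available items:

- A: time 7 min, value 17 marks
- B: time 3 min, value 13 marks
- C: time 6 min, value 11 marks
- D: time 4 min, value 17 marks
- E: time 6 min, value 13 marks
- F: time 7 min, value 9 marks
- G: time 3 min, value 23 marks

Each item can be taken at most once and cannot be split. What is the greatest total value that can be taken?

40 marks

Check high-value combinations within 7 min:
- D+G: time 4+3=7, value 17+23=40
- B+G: time 3+3=6, value 13+23=36
- B+D: time 3+4=7, value 13+17=30
Best: 40 marks.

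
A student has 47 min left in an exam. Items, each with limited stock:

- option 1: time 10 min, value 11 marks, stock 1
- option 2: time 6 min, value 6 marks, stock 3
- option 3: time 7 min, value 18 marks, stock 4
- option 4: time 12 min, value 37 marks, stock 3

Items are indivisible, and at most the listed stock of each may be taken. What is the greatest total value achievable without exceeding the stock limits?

Best selections within time 47 and stock limits:
- 1×option 3 + 3×option 4: time 43, value 129
- 3×option 3 + 2×option 4: time 45, value 128
- 1×option 1 + 3×option 4: time 46, value 122
- 1×option 2 + 3×option 4: time 42, value 117
Best: 129 marks.

129 marks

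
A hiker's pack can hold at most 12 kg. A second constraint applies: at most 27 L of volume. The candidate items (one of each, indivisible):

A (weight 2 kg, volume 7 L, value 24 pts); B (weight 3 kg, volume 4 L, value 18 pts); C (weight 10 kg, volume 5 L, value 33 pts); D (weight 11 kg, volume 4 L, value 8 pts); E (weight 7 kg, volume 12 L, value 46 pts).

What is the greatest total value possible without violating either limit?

88 pts

Feasible sets respecting both limits:
- A+B+E: weight 12, volume 23, value 88
- A+E: weight 9, volume 19, value 70
- B+E: weight 10, volume 16, value 64
- A+C: weight 12, volume 12, value 57
Best: 88 pts.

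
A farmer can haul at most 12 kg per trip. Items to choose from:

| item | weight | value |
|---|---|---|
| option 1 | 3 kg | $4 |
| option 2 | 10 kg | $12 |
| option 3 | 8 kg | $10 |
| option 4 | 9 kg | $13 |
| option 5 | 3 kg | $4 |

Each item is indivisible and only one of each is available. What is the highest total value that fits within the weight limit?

$17

Check high-value combinations within 12 kg:
- option 1+option 4: weight 3+9=12, value 4+13=17
- option 4+option 5: weight 9+3=12, value 13+4=17
- option 1+option 3: weight 3+8=11, value 4+10=14
- option 3+option 5: weight 8+3=11, value 10+4=14
- option 4: weight 9, value 13
Best: $17.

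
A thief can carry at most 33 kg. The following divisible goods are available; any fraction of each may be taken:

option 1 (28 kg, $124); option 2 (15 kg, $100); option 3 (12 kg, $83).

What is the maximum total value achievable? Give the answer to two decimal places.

Take in order of value per unit:
- option 3 (83/12 per unit): all 12 → value 83, running total 83.00
- option 2 (100/15 per unit): all 15 → value 100, running total 183.00
- option 1 (124/28 per unit): 6 of 28 → value 6×124/28 = 26.5714, running total 209.57
Total 209.57.

209.57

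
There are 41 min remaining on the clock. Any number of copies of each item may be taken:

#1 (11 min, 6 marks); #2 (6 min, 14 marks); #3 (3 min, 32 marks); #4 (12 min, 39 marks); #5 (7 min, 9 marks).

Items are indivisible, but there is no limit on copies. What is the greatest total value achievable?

416 marks

Best value-per-unit is #3 at 32/3, and filling with it alone uses time 13×3=39. No mix of the others beats 13×32 = 416.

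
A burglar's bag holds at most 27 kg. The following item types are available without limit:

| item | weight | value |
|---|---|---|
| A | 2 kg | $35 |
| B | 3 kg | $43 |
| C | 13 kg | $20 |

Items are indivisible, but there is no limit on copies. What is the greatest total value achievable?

$463

Best value-per-unit is A at 35/2; filling with it alone gives 13×35 = 455.
Optimal mix: 12×A + 1×B → weight 27, value 463.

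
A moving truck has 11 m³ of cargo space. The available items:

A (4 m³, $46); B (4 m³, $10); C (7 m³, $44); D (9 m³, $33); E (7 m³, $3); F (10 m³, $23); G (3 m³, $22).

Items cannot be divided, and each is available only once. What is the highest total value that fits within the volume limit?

Check high-value combinations within 11 m³:
- A+C: volume 4+7=11, value 46+44=90
- A+B+G: volume 4+4+3=11, value 46+10+22=78
- A+G: volume 4+3=7, value 46+22=68
- C+G: volume 7+3=10, value 44+22=66
- A+B: volume 4+4=8, value 46+10=56
Best: $90.

$90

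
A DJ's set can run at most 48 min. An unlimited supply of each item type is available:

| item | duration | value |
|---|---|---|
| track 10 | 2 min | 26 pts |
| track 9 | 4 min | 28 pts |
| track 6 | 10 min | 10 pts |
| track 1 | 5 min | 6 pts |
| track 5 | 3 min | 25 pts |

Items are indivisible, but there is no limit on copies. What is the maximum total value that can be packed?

624 pts

Best value-per-unit is track 10 at 26/2, and filling with it alone uses duration 24×2=48. No mix of the others beats 24×26 = 624.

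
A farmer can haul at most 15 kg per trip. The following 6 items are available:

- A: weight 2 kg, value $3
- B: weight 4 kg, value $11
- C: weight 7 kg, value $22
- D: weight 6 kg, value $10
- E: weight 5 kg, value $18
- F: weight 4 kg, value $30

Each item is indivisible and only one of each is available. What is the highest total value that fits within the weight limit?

This is a 0/1 knapsack; check combinations near the capacity.
- B+C+F: weight 4+7+4=15, value 11+22+30=63
- A+B+E+F: weight 2+4+5+4=15, value 3+11+18+30=62
- B+E+F: weight 4+5+4=13, value 11+18+30=59
- D+E+F: weight 6+5+4=15, value 10+18+30=58
- A+C+F: weight 2+7+4=13, value 3+22+30=55
Best: $63.

$63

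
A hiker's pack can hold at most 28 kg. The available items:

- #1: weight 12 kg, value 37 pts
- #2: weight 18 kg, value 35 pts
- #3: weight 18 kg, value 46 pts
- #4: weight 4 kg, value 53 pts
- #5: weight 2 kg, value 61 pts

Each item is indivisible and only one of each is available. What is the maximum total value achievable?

Check high-value combinations within 28 kg:
- #3+#4+#5: weight 18+4+2=24, value 46+53+61=160
- #1+#4+#5: weight 12+4+2=18, value 37+53+61=151
- #2+#4+#5: weight 18+4+2=24, value 35+53+61=149
Best: 160 pts.

160 pts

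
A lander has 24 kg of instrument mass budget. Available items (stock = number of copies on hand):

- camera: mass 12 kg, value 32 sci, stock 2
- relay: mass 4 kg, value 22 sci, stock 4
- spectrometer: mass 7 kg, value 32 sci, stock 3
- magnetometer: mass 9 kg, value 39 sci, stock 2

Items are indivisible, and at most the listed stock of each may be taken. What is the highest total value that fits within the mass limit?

120 sci

Top feasible selections:
- 4×relay + 1×spectrometer: mass 23, value 120
- 2×relay + 1×spectrometer + 1×magnetometer: mass 24, value 115
- 2×relay + 2×spectrometer: mass 22, value 108
- 3×relay + 1×magnetometer: mass 21, value 105
Best: 120 sci.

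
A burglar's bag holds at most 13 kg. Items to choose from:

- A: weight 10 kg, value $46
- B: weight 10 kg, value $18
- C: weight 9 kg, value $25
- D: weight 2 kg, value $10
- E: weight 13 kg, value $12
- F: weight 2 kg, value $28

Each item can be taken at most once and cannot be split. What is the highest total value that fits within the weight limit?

$74

Check high-value combinations within 13 kg:
- A+F: weight 10+2=12, value 46+28=74
- C+D+F: weight 9+2+2=13, value 25+10+28=63
- A+D: weight 10+2=12, value 46+10=56
Best: $74.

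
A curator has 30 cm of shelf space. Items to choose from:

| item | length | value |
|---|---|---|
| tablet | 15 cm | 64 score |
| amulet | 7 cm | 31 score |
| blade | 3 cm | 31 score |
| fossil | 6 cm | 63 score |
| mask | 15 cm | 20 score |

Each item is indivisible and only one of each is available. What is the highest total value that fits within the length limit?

158 score

Check high-value combinations within 30 cm:
- tablet+blade+fossil: length 15+3+6=24, value 64+31+63=158
- tablet+amulet+fossil: length 15+7+6=28, value 64+31+63=158
- tablet+fossil: length 15+6=21, value 64+63=127
- tablet+amulet+blade: length 15+7+3=25, value 64+31+31=126
- amulet+blade+fossil: length 7+3+6=16, value 31+31+63=125
Best: 158 score.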